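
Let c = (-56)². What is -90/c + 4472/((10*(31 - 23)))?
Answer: 438031/7840 ≈ 55.871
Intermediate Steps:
c = 3136
-90/c + 4472/((10*(31 - 23))) = -90/3136 + 4472/((10*(31 - 23))) = -90*1/3136 + 4472/((10*8)) = -45/1568 + 4472/80 = -45/1568 + 4472*(1/80) = -45/1568 + 559/10 = 438031/7840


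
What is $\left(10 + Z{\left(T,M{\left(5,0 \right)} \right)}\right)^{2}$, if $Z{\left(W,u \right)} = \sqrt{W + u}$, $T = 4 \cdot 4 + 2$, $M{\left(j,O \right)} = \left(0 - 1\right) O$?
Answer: $118 + 60 \sqrt{2} \approx 202.85$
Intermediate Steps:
$M{\left(j,O \right)} = - O$
$T = 18$ ($T = 16 + 2 = 18$)
$\left(10 + Z{\left(T,M{\left(5,0 \right)} \right)}\right)^{2} = \left(10 + \sqrt{18 - 0}\right)^{2} = \left(10 + \sqrt{18 + 0}\right)^{2} = \left(10 + \sqrt{18}\right)^{2} = \left(10 + 3 \sqrt{2}\right)^{2}$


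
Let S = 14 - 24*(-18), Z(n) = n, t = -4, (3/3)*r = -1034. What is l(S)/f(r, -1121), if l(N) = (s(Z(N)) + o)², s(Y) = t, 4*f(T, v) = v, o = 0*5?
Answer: -64/1121 ≈ -0.057092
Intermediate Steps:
r = -1034
o = 0
f(T, v) = v/4
s(Y) = -4
S = 446 (S = 14 + 432 = 446)
l(N) = 16 (l(N) = (-4 + 0)² = (-4)² = 16)
l(S)/f(r, -1121) = 16/(((¼)*(-1121))) = 16/(-1121/4) = 16*(-4/1121) = -64/1121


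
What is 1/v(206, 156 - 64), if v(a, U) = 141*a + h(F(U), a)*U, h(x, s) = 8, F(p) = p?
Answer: 1/29782 ≈ 3.3577e-5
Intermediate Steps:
v(a, U) = 8*U + 141*a (v(a, U) = 141*a + 8*U = 8*U + 141*a)
1/v(206, 156 - 64) = 1/(8*(156 - 64) + 141*206) = 1/(8*92 + 29046) = 1/(736 + 29046) = 1/29782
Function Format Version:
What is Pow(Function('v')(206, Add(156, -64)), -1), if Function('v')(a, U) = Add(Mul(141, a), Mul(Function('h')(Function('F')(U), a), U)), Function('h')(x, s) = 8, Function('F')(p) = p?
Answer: Rational(1, 29782) ≈ 3.3577e-5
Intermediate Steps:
Function('v')(a, U) = Add(Mul(8, U), Mul(141, a)) (Function('v')(a, U) = Add(Mul(141, a), Mul(8, U)) = Add(Mul(8, U), Mul(141, a)))
Pow(Function('v')(206, Add(156, -64)), -1) = Pow(Add(Mul(8, Add(156, -64)), Mul(141, 206)), -1) = Pow(Add(Mul(8, 92), 29046), -1) = Pow(Add(736, 29046), -1) = Pow(29782, -1) = Rational(1, 29782)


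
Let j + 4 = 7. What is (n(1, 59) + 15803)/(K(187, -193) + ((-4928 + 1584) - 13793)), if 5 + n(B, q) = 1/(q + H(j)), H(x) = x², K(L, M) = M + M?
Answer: -1074265/1191564 ≈ -0.90156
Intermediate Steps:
K(L, M) = 2*M
j = 3 (j = -4 + 7 = 3)
n(B, q) = -5 + 1/(9 + q) (n(B, q) = -5 + 1/(q + 3²) = -5 + 1/(q + 9) = -5 + 1/(9 + q))
(n(1, 59) + 15803)/(K(187, -193) + ((-4928 + 1584) - 13793)) = ((-44 - 5*59)/(9 + 59) + 15803)/(2*(-193) + ((-4928 + 1584) - 13793)) = ((-44 - 295)/68 + 15803)/(-386 + (-3344 - 13793)) = ((1/68)*(-339) + 15803)/(-386 - 17137) = (-339/68 + 15803)/(-17523) = (1074265/68)*(-1/17523) = -1074265/1191564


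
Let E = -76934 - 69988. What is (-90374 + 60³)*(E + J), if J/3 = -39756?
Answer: -33440384940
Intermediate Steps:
J = -119268 (J = 3*(-39756) = -119268)
E = -146922
(-90374 + 60³)*(E + J) = (-90374 + 60³)*(-146922 - 119268) = (-90374 + 216000)*(-266190) = 125626*(-266190) = -33440384940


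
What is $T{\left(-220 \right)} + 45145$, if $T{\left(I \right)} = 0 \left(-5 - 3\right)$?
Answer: $45145$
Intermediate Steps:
$T{\left(I \right)} = 0$ ($T{\left(I \right)} = 0 \left(-8\right) = 0$)
$T{\left(-220 \right)} + 45145 = 0 + 45145 = 45145$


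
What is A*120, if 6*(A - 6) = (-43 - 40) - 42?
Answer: -1780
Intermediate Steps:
A = -89/6 (A = 6 + ((-43 - 40) - 42)/6 = 6 + (-83 - 42)/6 = 6 + (1/6)*(-125) = 6 - 125/6 = -89/6 ≈ -14.833)
A*120 = -89/6*120 = -1780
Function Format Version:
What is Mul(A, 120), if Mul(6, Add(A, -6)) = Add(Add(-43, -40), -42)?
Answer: -1780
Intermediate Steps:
A = Rational(-89, 6) (A = Add(6, Mul(Rational(1, 6), Add(Add(-43, -40), -42))) = Add(6, Mul(Rational(1, 6), Add(-83, -42))) = Add(6, Mul(Rational(1, 6), -125)) = Add(6, Rational(-125, 6)) = Rational(-89, 6) ≈ -14.833)
Mul(A, 120) = Mul(Rational(-89, 6), 120) = -1780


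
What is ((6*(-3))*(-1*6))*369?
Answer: 39852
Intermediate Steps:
((6*(-3))*(-1*6))*369 = -18*(-6)*369 = 108*369 = 39852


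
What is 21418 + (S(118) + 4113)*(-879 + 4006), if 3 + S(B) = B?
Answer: 13242374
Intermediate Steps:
S(B) = -3 + B
21418 + (S(118) + 4113)*(-879 + 4006) = 21418 + ((-3 + 118) + 4113)*(-879 + 4006) = 21418 + (115 + 4113)*3127 = 21418 + 4228*3127 = 21418 + 13220956 = 13242374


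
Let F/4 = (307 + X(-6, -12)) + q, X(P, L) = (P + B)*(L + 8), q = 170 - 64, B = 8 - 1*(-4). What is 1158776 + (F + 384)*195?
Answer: 1537076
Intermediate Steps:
B = 12 (B = 8 + 4 = 12)
q = 106
X(P, L) = (8 + L)*(12 + P) (X(P, L) = (P + 12)*(L + 8) = (12 + P)*(8 + L) = (8 + L)*(12 + P))
F = 1556 (F = 4*((307 + (96 + 8*(-6) + 12*(-12) - 12*(-6))) + 106) = 4*((307 + (96 - 48 - 144 + 72)) + 106) = 4*((307 - 24) + 106) = 4*(283 + 106) = 4*389 = 1556)
1158776 + (F + 384)*195 = 1158776 + (1556 + 384)*195 = 1158776 + 1940*195 = 1158776 + 378300 = 1537076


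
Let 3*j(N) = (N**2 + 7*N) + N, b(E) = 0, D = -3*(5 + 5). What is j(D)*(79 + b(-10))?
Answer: 17380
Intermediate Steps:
D = -30 (D = -3*10 = -30)
j(N) = N**2/3 + 8*N/3 (j(N) = ((N**2 + 7*N) + N)/3 = (N**2 + 8*N)/3 = N**2/3 + 8*N/3)
j(D)*(79 + b(-10)) = ((1/3)*(-30)*(8 - 30))*(79 + 0) = ((1/3)*(-30)*(-22))*79 = 220*79 = 17380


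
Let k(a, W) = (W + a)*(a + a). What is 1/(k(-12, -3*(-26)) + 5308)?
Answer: 1/3724 ≈ 0.00026853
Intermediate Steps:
k(a, W) = 2*a*(W + a) (k(a, W) = (W + a)*(2*a) = 2*a*(W + a))
1/(k(-12, -3*(-26)) + 5308) = 1/(2*(-12)*(-3*(-26) - 12) + 5308) = 1/(2*(-12)*(78 - 12) + 5308) = 1/(2*(-12)*66 + 5308) = 1/(-1584 + 5308) = 1/3724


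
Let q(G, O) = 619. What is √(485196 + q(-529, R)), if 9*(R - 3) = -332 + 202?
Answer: 11*√4015 ≈ 697.00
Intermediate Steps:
R = -103/9 (R = 3 + (-332 + 202)/9 = 3 + (⅑)*(-130) = 3 - 130/9 = -103/9 ≈ -11.444)
√(485196 + q(-529, R)) = √(485196 + 619) = √485815 = 11*√4015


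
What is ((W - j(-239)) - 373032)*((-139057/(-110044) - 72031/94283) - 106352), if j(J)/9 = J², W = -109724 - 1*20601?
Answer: 561338403644773224651/5187639226 ≈ 1.0821e+11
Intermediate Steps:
W = -130325 (W = -109724 - 20601 = -130325)
j(J) = 9*J²
((W - j(-239)) - 373032)*((-139057/(-110044) - 72031/94283) - 106352) = ((-130325 - 9*(-239)²) - 373032)*((-139057/(-110044) - 72031/94283) - 106352) = ((-130325 - 9*57121) - 373032)*((-139057*(-1/110044) - 72031*1/94283) - 106352) = ((-130325 - 1*514089) - 373032)*((139057/110044 - 72031/94283) - 106352) = ((-130325 - 514089) - 373032)*(5184131767/10375278452 - 106352) = (-644414 - 373032)*(-1103426429795337/10375278452) = -1017446*(-1103426429795337/10375278452) = 561338403644773224651/5187639226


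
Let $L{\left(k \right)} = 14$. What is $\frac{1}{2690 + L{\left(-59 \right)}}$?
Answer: $\frac{1}{2704} \approx 0.00036982$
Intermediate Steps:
$\frac{1}{2690 + L{\left(-59 \right)}} = \frac{1}{2690 + 14} = \frac{1}{2704}$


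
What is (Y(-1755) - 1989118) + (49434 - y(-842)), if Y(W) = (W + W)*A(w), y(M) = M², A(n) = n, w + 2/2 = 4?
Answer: -2659178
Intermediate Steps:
w = 3 (w = -1 + 4 = 3)
Y(W) = 6*W (Y(W) = (W + W)*3 = (2*W)*3 = 6*W)
(Y(-1755) - 1989118) + (49434 - y(-842)) = (6*(-1755) - 1989118) + (49434 - 1*(-842)²) = (-10530 - 1989118) + (49434 - 1*708964) = -1999648 + (49434 - 708964) = -1999648 - 659530 = -2659178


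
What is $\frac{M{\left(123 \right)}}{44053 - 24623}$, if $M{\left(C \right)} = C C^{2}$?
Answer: $\frac{1860867}{19430} \approx 95.773$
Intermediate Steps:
$M{\left(C \right)} = C^{3}$
$\frac{M{\left(123 \right)}}{44053 - 24623} = \frac{123^{3}}{44053 - 24623} = \frac{1860867}{19430}$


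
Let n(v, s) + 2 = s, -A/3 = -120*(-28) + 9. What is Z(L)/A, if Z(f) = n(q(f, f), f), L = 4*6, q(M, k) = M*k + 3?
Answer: -22/10107 ≈ -0.0021767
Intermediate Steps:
q(M, k) = 3 + M*k
A = -10107 (A = -3*(-120*(-28) + 9) = -3*(3360 + 9) = -3*3369 = -10107)
L = 24
n(v, s) = -2 + s
Z(f) = -2 + f
Z(L)/A = (-2 + 24)/(-10107) = 22*(-1/10107) = -22/10107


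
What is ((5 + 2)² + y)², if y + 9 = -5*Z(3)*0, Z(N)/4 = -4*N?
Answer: 1600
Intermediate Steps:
Z(N) = -16*N (Z(N) = 4*(-4*N) = -16*N)
y = -9 (y = -9 - (-80)*3*0 = -9 - 5*(-48)*0 = -9 + 240*0 = -9 + 0 = -9)
((5 + 2)² + y)² = ((5 + 2)² - 9)² = (7² - 9)² = (49 - 9)² = 40² = 1600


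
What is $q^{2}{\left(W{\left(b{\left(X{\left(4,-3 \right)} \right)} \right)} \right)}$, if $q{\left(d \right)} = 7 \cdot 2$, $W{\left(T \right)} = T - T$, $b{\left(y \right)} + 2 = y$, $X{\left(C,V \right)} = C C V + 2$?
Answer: $196$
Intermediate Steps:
$X{\left(C,V \right)} = 2 + V C^{2}$ ($X{\left(C,V \right)} = C^{2} V + 2 = V C^{2} + 2 = 2 + V C^{2}$)
$b{\left(y \right)} = -2 + y$
$W{\left(T \right)} = 0$
$q{\left(d \right)} = 14$
$q^{2}{\left(W{\left(b{\left(X{\left(4,-3 \right)} \right)} \right)} \right)} = 14^{2} = 196$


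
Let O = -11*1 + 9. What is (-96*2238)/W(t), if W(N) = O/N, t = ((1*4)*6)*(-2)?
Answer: -5156352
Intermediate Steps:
O = -2 (O = -11 + 9 = -2)
t = -48 (t = (4*6)*(-2) = 24*(-2) = -48)
W(N) = -2/N
(-96*2238)/W(t) = (-96*2238)/((-2/(-48))) = -214848/((-2*(-1/48))) = -214848/1/24 = -214848*24 = -5156352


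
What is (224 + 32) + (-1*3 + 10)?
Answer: 263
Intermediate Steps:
(224 + 32) + (-1*3 + 10) = 256 + (-3 + 10) = 256 + 7 = 263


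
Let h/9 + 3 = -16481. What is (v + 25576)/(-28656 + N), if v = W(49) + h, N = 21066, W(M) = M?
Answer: 122731/7590 ≈ 16.170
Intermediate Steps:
h = -148356 (h = -27 + 9*(-16481) = -27 - 148329 = -148356)
v = -148307 (v = 49 - 148356 = -148307)
(v + 25576)/(-28656 + N) = (-148307 + 25576)/(-28656 + 21066) = -122731/(-7590) = -122731*(-1/7590) = 122731/7590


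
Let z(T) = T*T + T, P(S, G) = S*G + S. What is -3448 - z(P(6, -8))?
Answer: -5170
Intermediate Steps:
P(S, G) = S + G*S (P(S, G) = G*S + S = S + G*S)
z(T) = T + T² (z(T) = T² + T = T + T²)
-3448 - z(P(6, -8)) = -3448 - 6*(1 - 8)*(1 + 6*(1 - 8)) = -3448 - 6*(-7)*(1 + 6*(-7)) = -3448 - (-42)*(1 - 42) = -3448 - (-42)*(-41) = -3448 - 1*1722 = -3448 - 1722 = -5170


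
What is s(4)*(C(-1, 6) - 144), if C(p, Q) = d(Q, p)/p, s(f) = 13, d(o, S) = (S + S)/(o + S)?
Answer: -9334/5 ≈ -1866.8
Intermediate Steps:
d(o, S) = 2*S/(S + o) (d(o, S) = (2*S)/(S + o) = 2*S/(S + o))
C(p, Q) = 2/(Q + p) (C(p, Q) = (2*p/(p + Q))/p = (2*p/(Q + p))/p = 2/(Q + p))
s(4)*(C(-1, 6) - 144) = 13*(2/(6 - 1) - 144) = 13*(2/5 - 144) = 13*(2*(⅕) - 144) = 13*(⅖ - 144) = 13*(-718/5) = -9334/5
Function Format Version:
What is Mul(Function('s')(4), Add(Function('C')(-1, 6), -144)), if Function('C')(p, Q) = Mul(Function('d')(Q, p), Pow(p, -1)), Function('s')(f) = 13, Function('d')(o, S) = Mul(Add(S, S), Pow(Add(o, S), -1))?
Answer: Rational(-9334, 5) ≈ -1866.8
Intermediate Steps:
Function('d')(o, S) = Mul(2, S, Pow(Add(S, o), -1)) (Function('d')(o, S) = Mul(Mul(2, S), Pow(Add(S, o), -1)) = Mul(2, S, Pow(Add(S, o), -1)))
Function('C')(p, Q) = Mul(2, Pow(Add(Q, p), -1)) (Function('C')(p, Q) = Mul(Mul(2, p, Pow(Add(p, Q), -1)), Pow(p, -1)) = Mul(Mul(2, p, Pow(Add(Q, p), -1)), Pow(p, -1)) = Mul(2, Pow(Add(Q, p), -1)))
Mul(Function('s')(4), Add(Function('C')(-1, 6), -144)) = Mul(13, Add(Mul(2, Pow(Add(6, -1), -1)), -144)) = Mul(13, Add(Mul(2, Pow(5, -1)), -144)) = Mul(13, Add(Mul(2, Rational(1, 5)), -144)) = Mul(13, Add(Rational(2, 5), -144)) = Mul(13, Rational(-718, 5)) = Rational(-9334, 5)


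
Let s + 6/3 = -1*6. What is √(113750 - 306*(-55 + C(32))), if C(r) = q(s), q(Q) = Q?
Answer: 2*√33257 ≈ 364.73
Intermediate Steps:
s = -8 (s = -2 - 1*6 = -2 - 6 = -8)
C(r) = -8
√(113750 - 306*(-55 + C(32))) = √(113750 - 306*(-55 - 8)) = √(113750 - 306*(-63)) = √(113750 + 19278) = √133028 = 2*√33257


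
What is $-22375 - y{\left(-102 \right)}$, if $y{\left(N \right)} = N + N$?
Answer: $-22171$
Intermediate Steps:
$y{\left(N \right)} = 2 N$
$-22375 - y{\left(-102 \right)} = -22375 - 2 \left(-102\right) = -22375 - -204 = -22375 + 204 = -22171$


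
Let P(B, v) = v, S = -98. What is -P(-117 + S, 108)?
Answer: -108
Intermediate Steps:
-P(-117 + S, 108) = -1*108 = -108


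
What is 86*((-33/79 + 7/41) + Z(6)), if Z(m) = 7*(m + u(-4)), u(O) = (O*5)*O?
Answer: 167620708/3239 ≈ 51751.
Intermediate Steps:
u(O) = 5*O**2 (u(O) = (5*O)*O = 5*O**2)
Z(m) = 560 + 7*m (Z(m) = 7*(m + 5*(-4)**2) = 7*(m + 5*16) = 7*(m + 80) = 7*(80 + m) = 560 + 7*m)
86*((-33/79 + 7/41) + Z(6)) = 86*((-33/79 + 7/41) + (560 + 7*6)) = 86*((-33*1/79 + 7*(1/41)) + (560 + 42)) = 86*((-33/79 + 7/41) + 602) = 86*(-800/3239 + 602) = 86*(1949078/3239) = 167620708/3239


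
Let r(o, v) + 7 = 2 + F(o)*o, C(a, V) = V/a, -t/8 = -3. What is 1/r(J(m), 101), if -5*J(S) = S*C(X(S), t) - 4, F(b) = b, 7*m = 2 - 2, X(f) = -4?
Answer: -25/109 ≈ -0.22936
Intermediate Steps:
t = 24 (t = -8*(-3) = 24)
m = 0 (m = (2 - 2)/7 = (1/7)*0 = 0)
J(S) = 4/5 + 6*S/5 (J(S) = -(S*(24/(-4)) - 4)/5 = -(S*(24*(-1/4)) - 4)/5 = -(S*(-6) - 4)/5 = -(-6*S - 4)/5 = -(-4 - 6*S)/5 = 4/5 + 6*S/5)
r(o, v) = -5 + o**2 (r(o, v) = -7 + (2 + o*o) = -7 + (2 + o**2) = -5 + o**2)
1/r(J(m), 101) = 1/(-5 + (4/5 + (6/5)*0)**2) = 1/(-5 + (4/5 + 0)**2) = 1/(-5 + (4/5)**2) = 1/(-5 + 16/25) = 1/(-109/25) = -25/109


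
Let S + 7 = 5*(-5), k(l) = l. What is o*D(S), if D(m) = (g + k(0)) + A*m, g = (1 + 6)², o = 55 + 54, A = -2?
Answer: 12317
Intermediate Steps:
S = -32 (S = -7 + 5*(-5) = -7 - 25 = -32)
o = 109
g = 49 (g = 7² = 49)
D(m) = 49 - 2*m (D(m) = (49 + 0) - 2*m = 49 - 2*m)
o*D(S) = 109*(49 - 2*(-32)) = 109*(49 + 64) = 109*113 = 12317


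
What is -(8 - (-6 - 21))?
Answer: -35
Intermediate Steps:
-(8 - (-6 - 21)) = -(8 - 1*(-27)) = -(8 + 27) = -1*35 = -35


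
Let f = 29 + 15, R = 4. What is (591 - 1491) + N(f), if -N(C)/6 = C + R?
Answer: -1188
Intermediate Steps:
f = 44
N(C) = -24 - 6*C (N(C) = -6*(C + 4) = -6*(4 + C) = -24 - 6*C)
(591 - 1491) + N(f) = (591 - 1491) + (-24 - 6*44) = -900 + (-24 - 264) = -900 - 288 = -1188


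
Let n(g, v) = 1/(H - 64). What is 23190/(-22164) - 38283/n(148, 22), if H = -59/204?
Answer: 309114739795/125596 ≈ 2.4612e+6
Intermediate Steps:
H = -59/204 (H = -59*1/204 = -59/204 ≈ -0.28922)
n(g, v) = -204/13115 (n(g, v) = 1/(-59/204 - 64) = 1/(-13115/204) = -204/13115)
23190/(-22164) - 38283/n(148, 22) = 23190/(-22164) - 38283/(-204/13115) = 23190*(-1/22164) - 38283*(-13115/204) = -3865/3694 + 167360515/68 = 309114739795/125596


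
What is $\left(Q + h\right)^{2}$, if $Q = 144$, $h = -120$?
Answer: $576$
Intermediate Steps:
$\left(Q + h\right)^{2} = \left(144 - 120\right)^{2} = 24^{2} = 576$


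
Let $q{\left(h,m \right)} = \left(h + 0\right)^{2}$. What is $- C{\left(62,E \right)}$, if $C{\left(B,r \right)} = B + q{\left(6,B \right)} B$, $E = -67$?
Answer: $-2294$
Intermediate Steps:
$q{\left(h,m \right)} = h^{2}$
$C{\left(B,r \right)} = 37 B$ ($C{\left(B,r \right)} = B + 6^{2} B = B + 36 B = 37 B$)
$- C{\left(62,E \right)} = - 37 \cdot 62 = \left(-1\right) 2294 = -2294$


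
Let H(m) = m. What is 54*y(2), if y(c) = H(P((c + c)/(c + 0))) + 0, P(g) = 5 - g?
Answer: 162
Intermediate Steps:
y(c) = 3 (y(c) = (5 - (c + c)/(c + 0)) + 0 = (5 - 2*c/c) + 0 = (5 - 1*2) + 0 = (5 - 2) + 0 = 3 + 0 = 3)
54*y(2) = 54*3 = 162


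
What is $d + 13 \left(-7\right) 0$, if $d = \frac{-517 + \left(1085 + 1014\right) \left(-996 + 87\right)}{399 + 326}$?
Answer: $- \frac{1908508}{725} \approx -2632.4$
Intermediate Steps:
$d = - \frac{1908508}{725}$ ($d = \frac{-517 + 2099 \left(-909\right)}{725} = \left(-517 - 1907991\right) \frac{1}{725} = \left(-1908508\right) \frac{1}{725} = - \frac{1908508}{725} \approx -2632.4$)
$d + 13 \left(-7\right) 0 = - \frac{1908508}{725} + 13 \left(-7\right) 0 = - \frac{1908508}{725} - 0 = - \frac{1908508}{725} + 0 = - \frac{1908508}{725}$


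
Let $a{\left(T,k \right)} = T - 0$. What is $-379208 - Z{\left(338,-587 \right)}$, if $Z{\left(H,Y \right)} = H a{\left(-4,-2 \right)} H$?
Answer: $77768$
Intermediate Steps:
$a{\left(T,k \right)} = T$ ($a{\left(T,k \right)} = T + 0 = T$)
$Z{\left(H,Y \right)} = - 4 H^{2}$ ($Z{\left(H,Y \right)} = H \left(-4\right) H = - 4 H H = - 4 H^{2}$)
$-379208 - Z{\left(338,-587 \right)} = -379208 - - 4 \cdot 338^{2} = -379208 - \left(-4\right) 114244 = -379208 - -456976 = -379208 + 456976 = 77768$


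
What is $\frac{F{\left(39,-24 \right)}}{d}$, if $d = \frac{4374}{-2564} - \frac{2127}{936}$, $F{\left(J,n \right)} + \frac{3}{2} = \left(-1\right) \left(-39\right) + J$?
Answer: $- \frac{15299388}{795641} \approx -19.229$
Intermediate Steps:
$F{\left(J,n \right)} = \frac{75}{2} + J$ ($F{\left(J,n \right)} = - \frac{3}{2} + \left(\left(-1\right) \left(-39\right) + J\right) = - \frac{3}{2} + \left(39 + J\right) = \frac{75}{2} + J$)
$d = - \frac{795641}{199992}$ ($d = 4374 \left(- \frac{1}{2564}\right) - \frac{709}{312} = - \frac{2187}{1282} - \frac{709}{312} = - \frac{795641}{199992} \approx -3.9784$)
$\frac{F{\left(39,-24 \right)}}{d} = \frac{\frac{75}{2} + 39}{- \frac{795641}{199992}} = \frac{153}{2} \left(- \frac{199992}{795641}\right) = - \frac{15299388}{795641}$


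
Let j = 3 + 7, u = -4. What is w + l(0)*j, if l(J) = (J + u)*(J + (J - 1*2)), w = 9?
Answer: 89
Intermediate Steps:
l(J) = (-4 + J)*(-2 + 2*J) (l(J) = (J - 4)*(J + (J - 1*2)) = (-4 + J)*(J + (J - 2)) = (-4 + J)*(J + (-2 + J)) = (-4 + J)*(-2 + 2*J))
j = 10
w + l(0)*j = 9 + (8 - 10*0 + 2*0²)*10 = 9 + (8 + 0 + 2*0)*10 = 9 + (8 + 0 + 0)*10 = 9 + 8*10 = 9 + 80 = 89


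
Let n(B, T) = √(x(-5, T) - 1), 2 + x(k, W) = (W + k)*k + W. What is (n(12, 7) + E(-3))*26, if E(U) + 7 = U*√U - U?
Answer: -104 - 78*I*√3 + 26*I*√6 ≈ -104.0 - 71.413*I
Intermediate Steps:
x(k, W) = -2 + W + k*(W + k) (x(k, W) = -2 + ((W + k)*k + W) = -2 + (k*(W + k) + W) = -2 + (W + k*(W + k)) = -2 + W + k*(W + k))
n(B, T) = √(22 - 4*T) (n(B, T) = √((-2 + T + (-5)² + T*(-5)) - 1) = √((-2 + T + 25 - 5*T) - 1) = √((23 - 4*T) - 1) = √(22 - 4*T))
E(U) = -7 + U^(3/2) - U (E(U) = -7 + (U*√U - U) = -7 + (U^(3/2) - U) = -7 + U^(3/2) - U)
(n(12, 7) + E(-3))*26 = (√(22 - 4*7) + (-7 + (-3)^(3/2) - 1*(-3)))*26 = (√(22 - 28) + (-7 - 3*I*√3 + 3))*26 = (√(-6) + (-4 - 3*I*√3))*26 = (I*√6 + (-4 - 3*I*√3))*26 = (-4 + I*√6 - 3*I*√3)*26 = -104 - 78*I*√3 + 26*I*√6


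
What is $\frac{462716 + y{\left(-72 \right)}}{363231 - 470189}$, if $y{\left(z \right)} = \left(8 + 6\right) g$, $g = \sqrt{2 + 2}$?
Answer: $- \frac{231372}{53479} \approx -4.3264$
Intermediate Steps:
$g = 2$ ($g = \sqrt{4} = 2$)
$y{\left(z \right)} = 28$ ($y{\left(z \right)} = \left(8 + 6\right) 2 = 14 \cdot 2 = 28$)
$\frac{462716 + y{\left(-72 \right)}}{363231 - 470189} = \frac{462716 + 28}{363231 - 470189} = \frac{462744}{-106958} = 462744 \left(- \frac{1}{106958}\right) = - \frac{231372}{53479}$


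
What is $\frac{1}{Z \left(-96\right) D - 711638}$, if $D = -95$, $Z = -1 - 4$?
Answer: $- \frac{1}{757238} \approx -1.3206 \cdot 10^{-6}$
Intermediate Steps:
$Z = -5$ ($Z = -1 - 4 = -5$)
$\frac{1}{Z \left(-96\right) D - 711638} = \frac{1}{\left(-5\right) \left(-96\right) \left(-95\right) - 711638} = \frac{1}{480 \left(-95\right) - 711638} = \frac{1}{-45600 - 711638} = \frac{1}{-757238} = - \frac{1}{757238}$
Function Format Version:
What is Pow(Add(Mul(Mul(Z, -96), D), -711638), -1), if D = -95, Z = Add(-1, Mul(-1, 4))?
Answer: Rational(-1, 757238) ≈ -1.3206e-6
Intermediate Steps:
Z = -5 (Z = Add(-1, -4) = -5)
Pow(Add(Mul(Mul(Z, -96), D), -711638), -1) = Pow(Add(Mul(Mul(-5, -96), -95), -711638), -1) = Pow(Add(Mul(480, -95), -711638), -1) = Pow(Add(-45600, -711638), -1) = Pow(-757238, -1) = Rational(-1, 757238)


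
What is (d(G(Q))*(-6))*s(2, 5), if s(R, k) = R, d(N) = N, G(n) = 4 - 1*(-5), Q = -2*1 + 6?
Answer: -108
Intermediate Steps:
Q = 4 (Q = -2 + 6 = 4)
G(n) = 9 (G(n) = 4 + 5 = 9)
(d(G(Q))*(-6))*s(2, 5) = (9*(-6))*2 = -54*2 = -108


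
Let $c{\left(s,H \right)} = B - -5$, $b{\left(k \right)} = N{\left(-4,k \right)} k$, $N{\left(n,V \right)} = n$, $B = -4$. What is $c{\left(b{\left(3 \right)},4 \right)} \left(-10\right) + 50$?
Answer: $40$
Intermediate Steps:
$b{\left(k \right)} = - 4 k$
$c{\left(s,H \right)} = 1$ ($c{\left(s,H \right)} = -4 - -5 = -4 + 5 = 1$)
$c{\left(b{\left(3 \right)},4 \right)} \left(-10\right) + 50 = 1 \left(-10\right) + 50 = -10 + 50 = 40$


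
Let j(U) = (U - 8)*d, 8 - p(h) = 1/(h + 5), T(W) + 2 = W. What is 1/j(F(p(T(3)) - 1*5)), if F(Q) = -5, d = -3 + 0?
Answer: 1/39 ≈ 0.025641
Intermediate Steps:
d = -3
T(W) = -2 + W
p(h) = 8 - 1/(5 + h) (p(h) = 8 - 1/(h + 5) = 8 - 1/(5 + h))
j(U) = 24 - 3*U (j(U) = (U - 8)*(-3) = (-8 + U)*(-3) = 24 - 3*U)
1/j(F(p(T(3)) - 1*5)) = 1/(24 - 3*(-5)) = 1/(24 + 15) = 1/39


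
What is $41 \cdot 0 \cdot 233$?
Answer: $0$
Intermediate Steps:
$41 \cdot 0 \cdot 233 = 0 \cdot 233 = 0$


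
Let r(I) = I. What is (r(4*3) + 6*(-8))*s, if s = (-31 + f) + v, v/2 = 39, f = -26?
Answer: -756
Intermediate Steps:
v = 78 (v = 2*39 = 78)
s = 21 (s = (-31 - 26) + 78 = -57 + 78 = 21)
(r(4*3) + 6*(-8))*s = (4*3 + 6*(-8))*21 = (12 - 48)*21 = -36*21 = -756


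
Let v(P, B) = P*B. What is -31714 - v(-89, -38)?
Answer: -35096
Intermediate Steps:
v(P, B) = B*P
-31714 - v(-89, -38) = -31714 - (-38)*(-89) = -31714 - 1*3382 = -31714 - 3382 = -35096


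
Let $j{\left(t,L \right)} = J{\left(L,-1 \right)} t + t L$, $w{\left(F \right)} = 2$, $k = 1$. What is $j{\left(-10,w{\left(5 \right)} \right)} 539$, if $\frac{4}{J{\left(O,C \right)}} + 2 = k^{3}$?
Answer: $10780$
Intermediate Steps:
$J{\left(O,C \right)} = -4$ ($J{\left(O,C \right)} = \frac{4}{-2 + 1^{3}} = \frac{4}{-2 + 1} = \frac{4}{-1} = 4 \left(-1\right) = -4$)
$j{\left(t,L \right)} = - 4 t + L t$ ($j{\left(t,L \right)} = - 4 t + t L = - 4 t + L t$)
$j{\left(-10,w{\left(5 \right)} \right)} 539 = - 10 \left(-4 + 2\right) 539 = \left(-10\right) \left(-2\right) 539 = 20 \cdot 539 = 10780$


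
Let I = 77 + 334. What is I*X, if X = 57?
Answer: 23427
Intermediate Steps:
I = 411
I*X = 411*57 = 23427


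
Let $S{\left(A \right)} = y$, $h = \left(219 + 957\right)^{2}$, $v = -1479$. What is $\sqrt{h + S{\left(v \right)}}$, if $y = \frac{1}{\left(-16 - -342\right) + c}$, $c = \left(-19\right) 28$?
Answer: $\frac{\sqrt{58687969330}}{206} \approx 1176.0$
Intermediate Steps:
$c = -532$
$h = 1382976$ ($h = 1176^{2} = 1382976$)
$y = - \frac{1}{206}$ ($y = \frac{1}{\left(-16 - -342\right) - 532} = \frac{1}{\left(-16 + 342\right) - 532} = \frac{1}{326 - 532} = \frac{1}{-206} = - \frac{1}{206} \approx -0.0048544$)
$S{\left(A \right)} = - \frac{1}{206}$
$\sqrt{h + S{\left(v \right)}} = \sqrt{1382976 - \frac{1}{206}} = \sqrt{\frac{284893055}{206}} = \frac{\sqrt{58687969330}}{206}$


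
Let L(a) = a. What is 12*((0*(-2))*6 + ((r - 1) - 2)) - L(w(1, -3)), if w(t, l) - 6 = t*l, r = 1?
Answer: -27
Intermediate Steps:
w(t, l) = 6 + l*t (w(t, l) = 6 + t*l = 6 + l*t)
12*((0*(-2))*6 + ((r - 1) - 2)) - L(w(1, -3)) = 12*((0*(-2))*6 + ((1 - 1) - 2)) - (6 - 3*1) = 12*(0*6 + (0 - 2)) - (6 - 3) = 12*(0 - 2) - 1*3 = 12*(-2) - 3 = -24 - 3 = -27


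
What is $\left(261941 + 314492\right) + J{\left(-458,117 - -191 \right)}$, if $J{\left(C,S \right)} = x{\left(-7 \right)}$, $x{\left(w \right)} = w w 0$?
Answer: $576433$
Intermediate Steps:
$x{\left(w \right)} = 0$ ($x{\left(w \right)} = w^{2} \cdot 0 = 0$)
$J{\left(C,S \right)} = 0$
$\left(261941 + 314492\right) + J{\left(-458,117 - -191 \right)} = \left(261941 + 314492\right) + 0 = 576433 + 0 = 576433$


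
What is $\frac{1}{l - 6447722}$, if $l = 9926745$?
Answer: $\frac{1}{3479023} \approx 2.8744 \cdot 10^{-7}$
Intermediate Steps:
$\frac{1}{l - 6447722} = \frac{1}{9926745 - 6447722} = \frac{1}{3479023}$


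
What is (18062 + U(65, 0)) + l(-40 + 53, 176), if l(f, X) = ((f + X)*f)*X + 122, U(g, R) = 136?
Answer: 450752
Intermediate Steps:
l(f, X) = 122 + X*f*(X + f) (l(f, X) = ((X + f)*f)*X + 122 = (f*(X + f))*X + 122 = X*f*(X + f) + 122 = 122 + X*f*(X + f))
(18062 + U(65, 0)) + l(-40 + 53, 176) = (18062 + 136) + (122 + 176*(-40 + 53)² + (-40 + 53)*176²) = 18198 + (122 + 176*13² + 13*30976) = 18198 + (122 + 176*169 + 402688) = 18198 + (122 + 29744 + 402688) = 18198 + 432554 = 450752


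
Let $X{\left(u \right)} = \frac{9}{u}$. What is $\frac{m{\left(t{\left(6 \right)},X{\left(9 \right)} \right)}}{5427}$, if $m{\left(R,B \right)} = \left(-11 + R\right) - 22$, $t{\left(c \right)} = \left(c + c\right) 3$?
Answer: $\frac{1}{1809} \approx 0.00055279$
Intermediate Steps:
$t{\left(c \right)} = 6 c$ ($t{\left(c \right)} = 2 c 3 = 6 c$)
$m{\left(R,B \right)} = -33 + R$
$\frac{m{\left(t{\left(6 \right)},X{\left(9 \right)} \right)}}{5427} = \frac{-33 + 6 \cdot 6}{5427} = \left(-33 + 36\right) \frac{1}{5427} = 3 \cdot \frac{1}{5427} = \frac{1}{1809}$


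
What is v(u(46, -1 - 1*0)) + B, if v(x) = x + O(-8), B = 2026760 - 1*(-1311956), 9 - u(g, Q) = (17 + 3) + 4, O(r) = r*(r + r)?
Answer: 3338829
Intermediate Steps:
O(r) = 2*r² (O(r) = r*(2*r) = 2*r²)
u(g, Q) = -15 (u(g, Q) = 9 - ((17 + 3) + 4) = 9 - (20 + 4) = 9 - 1*24 = 9 - 24 = -15)
B = 3338716 (B = 2026760 + 1311956 = 3338716)
v(x) = 128 + x (v(x) = x + 2*(-8)² = x + 2*64 = x + 128 = 128 + x)
v(u(46, -1 - 1*0)) + B = (128 - 15) + 3338716 = 113 + 3338716 = 3338829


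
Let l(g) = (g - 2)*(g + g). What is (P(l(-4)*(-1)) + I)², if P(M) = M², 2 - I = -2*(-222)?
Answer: 3467044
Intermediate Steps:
l(g) = 2*g*(-2 + g) (l(g) = (-2 + g)*(2*g) = 2*g*(-2 + g))
I = -442 (I = 2 - (-2)*(-222) = 2 - 1*444 = 2 - 444 = -442)
(P(l(-4)*(-1)) + I)² = (((2*(-4)*(-2 - 4))*(-1))² - 442)² = (((2*(-4)*(-6))*(-1))² - 442)² = ((48*(-1))² - 442)² = ((-48)² - 442)² = (2304 - 442)² = 1862² = 3467044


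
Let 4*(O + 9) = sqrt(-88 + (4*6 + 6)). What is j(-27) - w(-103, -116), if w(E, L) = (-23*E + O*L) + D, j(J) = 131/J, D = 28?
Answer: -93038/27 + 29*I*sqrt(58) ≈ -3445.9 + 220.86*I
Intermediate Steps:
O = -9 + I*sqrt(58)/4 (O = -9 + sqrt(-88 + (4*6 + 6))/4 = -9 + sqrt(-88 + (24 + 6))/4 = -9 + sqrt(-88 + 30)/4 = -9 + sqrt(-58)/4 = -9 + (I*sqrt(58))/4 = -9 + I*sqrt(58)/4 ≈ -9.0 + 1.9039*I)
w(E, L) = 28 - 23*E + L*(-9 + I*sqrt(58)/4) (w(E, L) = (-23*E + (-9 + I*sqrt(58)/4)*L) + 28 = (-23*E + L*(-9 + I*sqrt(58)/4)) + 28 = 28 - 23*E + L*(-9 + I*sqrt(58)/4))
j(-27) - w(-103, -116) = 131/(-27) - (28 - 23*(-103) - 1/4*(-116)*(36 - I*sqrt(58))) = 131*(-1/27) - (28 + 2369 + (1044 - 29*I*sqrt(58))) = -131/27 - (3441 - 29*I*sqrt(58)) = -131/27 + (-3441 + 29*I*sqrt(58)) = -93038/27 + 29*I*sqrt(58)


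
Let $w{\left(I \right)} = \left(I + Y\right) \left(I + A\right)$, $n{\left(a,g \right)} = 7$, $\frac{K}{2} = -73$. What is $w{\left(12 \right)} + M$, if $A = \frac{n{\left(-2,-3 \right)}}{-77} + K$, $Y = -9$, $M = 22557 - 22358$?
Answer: $- \frac{2236}{11} \approx -203.27$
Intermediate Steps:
$K = -146$ ($K = 2 \left(-73\right) = -146$)
$M = 199$ ($M = 22557 - 22358 = 199$)
$A = - \frac{1607}{11}$ ($A = \frac{7}{-77} - 146 = 7 \left(- \frac{1}{77}\right) - 146 = - \frac{1}{11} - 146 = - \frac{1607}{11} \approx -146.09$)
$w{\left(I \right)} = \left(-9 + I\right) \left(- \frac{1607}{11} + I\right)$ ($w{\left(I \right)} = \left(I - 9\right) \left(I - \frac{1607}{11}\right) = \left(-9 + I\right) \left(- \frac{1607}{11} + I\right)$)
$w{\left(12 \right)} + M = \left(\frac{14463}{11} + 12^{2} - \frac{20472}{11}\right) + 199 = \left(\frac{14463}{11} + 144 - \frac{20472}{11}\right) + 199 = - \frac{4425}{11} + 199 = - \frac{2236}{11}$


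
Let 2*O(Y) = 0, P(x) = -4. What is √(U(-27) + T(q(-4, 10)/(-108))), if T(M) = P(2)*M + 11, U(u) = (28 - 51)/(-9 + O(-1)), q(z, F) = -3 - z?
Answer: √1101/9 ≈ 3.6868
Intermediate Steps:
O(Y) = 0 (O(Y) = (½)*0 = 0)
U(u) = 23/9 (U(u) = (28 - 51)/(-9 + 0) = -23/(-9) = -23*(-⅑) = 23/9)
T(M) = 11 - 4*M (T(M) = -4*M + 11 = 11 - 4*M)
√(U(-27) + T(q(-4, 10)/(-108))) = √(23/9 + (11 - 4*(-3 - 1*(-4))/(-108))) = √(23/9 + (11 - 4*(-3 + 4)*(-1)/108)) = √(23/9 + (11 - 4*(-1)/108)) = √(23/9 + (11 - 4*(-1/108))) = √(23/9 + (11 + 1/27)) = √(23/9 + 298/27) = √(367/27) = √1101/9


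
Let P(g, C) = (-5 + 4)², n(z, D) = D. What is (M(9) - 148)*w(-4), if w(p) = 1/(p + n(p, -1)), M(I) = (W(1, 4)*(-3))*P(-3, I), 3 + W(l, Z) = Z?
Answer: 151/5 ≈ 30.200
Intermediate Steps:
W(l, Z) = -3 + Z
P(g, C) = 1 (P(g, C) = (-1)² = 1)
M(I) = -3 (M(I) = ((-3 + 4)*(-3))*1 = (1*(-3))*1 = -3*1 = -3)
w(p) = 1/(-1 + p) (w(p) = 1/(p - 1) = 1/(-1 + p))
(M(9) - 148)*w(-4) = (-3 - 148)/(-1 - 4) = -151/(-5) = -151*(-⅕) = 151/5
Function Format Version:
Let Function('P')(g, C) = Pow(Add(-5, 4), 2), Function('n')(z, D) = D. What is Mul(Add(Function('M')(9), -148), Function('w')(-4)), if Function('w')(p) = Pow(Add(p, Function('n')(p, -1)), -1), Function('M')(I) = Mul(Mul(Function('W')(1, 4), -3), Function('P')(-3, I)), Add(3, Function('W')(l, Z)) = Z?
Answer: Rational(151, 5) ≈ 30.200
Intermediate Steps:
Function('W')(l, Z) = Add(-3, Z)
Function('P')(g, C) = 1 (Function('P')(g, C) = Pow(-1, 2) = 1)
Function('M')(I) = -3 (Function('M')(I) = Mul(Mul(Add(-3, 4), -3), 1) = Mul(Mul(1, -3), 1) = Mul(-3, 1) = -3)
Function('w')(p) = Pow(Add(-1, p), -1) (Function('w')(p) = Pow(Add(p, -1), -1) = Pow(Add(-1, p), -1))
Mul(Add(Function('M')(9), -148), Function('w')(-4)) = Mul(Add(-3, -148), Pow(Add(-1, -4), -1)) = Mul(-151, Pow(-5, -1)) = Mul(-151, Rational(-1, 5)) = Rational(151, 5)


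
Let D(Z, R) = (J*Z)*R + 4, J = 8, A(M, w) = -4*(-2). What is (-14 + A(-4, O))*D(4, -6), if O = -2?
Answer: 1128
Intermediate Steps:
A(M, w) = 8
D(Z, R) = 4 + 8*R*Z (D(Z, R) = (8*Z)*R + 4 = 8*R*Z + 4 = 4 + 8*R*Z)
(-14 + A(-4, O))*D(4, -6) = (-14 + 8)*(4 + 8*(-6)*4) = -6*(4 - 192) = -6*(-188) = 1128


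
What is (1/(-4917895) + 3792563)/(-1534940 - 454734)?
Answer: -9325713307442/4892503908115 ≈ -1.9061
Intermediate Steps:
(1/(-4917895) + 3792563)/(-1534940 - 454734) = (-1/4917895 + 3792563)/(-1989674) = (18651426614884/4917895)*(-1/1989674) = -9325713307442/4892503908115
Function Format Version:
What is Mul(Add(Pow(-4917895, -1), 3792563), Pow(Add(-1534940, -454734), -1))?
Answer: Rational(-9325713307442, 4892503908115) ≈ -1.9061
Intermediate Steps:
Mul(Add(Pow(-4917895, -1), 3792563), Pow(Add(-1534940, -454734), -1)) = Mul(Add(Rational(-1, 4917895), 3792563), Pow(-1989674, -1)) = Mul(Rational(18651426614884, 4917895), Rational(-1, 1989674)) = Rational(-9325713307442, 4892503908115)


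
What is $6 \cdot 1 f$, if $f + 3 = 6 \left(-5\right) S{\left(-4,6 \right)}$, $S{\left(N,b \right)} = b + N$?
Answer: $-378$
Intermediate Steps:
$S{\left(N,b \right)} = N + b$
$f = -63$ ($f = -3 + 6 \left(-5\right) \left(-4 + 6\right) = -3 - 60 = -63$)
$6 \cdot 1 f = 6 \cdot 1 \left(-63\right) = 6 \left(-63\right) = -378$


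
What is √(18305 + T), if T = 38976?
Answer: 7*√1169 ≈ 239.33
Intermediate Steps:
√(18305 + T) = √(18305 + 38976) = √57281 = 7*√1169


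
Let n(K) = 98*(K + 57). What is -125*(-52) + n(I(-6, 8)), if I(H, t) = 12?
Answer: 13262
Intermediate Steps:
n(K) = 5586 + 98*K (n(K) = 98*(57 + K) = 5586 + 98*K)
-125*(-52) + n(I(-6, 8)) = -125*(-52) + (5586 + 98*12) = 6500 + (5586 + 1176) = 6500 + 6762 = 13262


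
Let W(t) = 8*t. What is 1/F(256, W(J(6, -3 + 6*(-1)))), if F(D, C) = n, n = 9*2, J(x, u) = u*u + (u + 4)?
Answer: 1/18 ≈ 0.055556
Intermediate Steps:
J(x, u) = 4 + u + u² (J(x, u) = u² + (4 + u) = 4 + u + u²)
n = 18
F(D, C) = 18
1/F(256, W(J(6, -3 + 6*(-1)))) = 1/18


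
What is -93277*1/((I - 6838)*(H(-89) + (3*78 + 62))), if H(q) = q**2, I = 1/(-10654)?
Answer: 993773158/598625319501 ≈ 0.0016601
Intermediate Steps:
I = -1/10654 ≈ -9.3861e-5
-93277*1/((I - 6838)*(H(-89) + (3*78 + 62))) = -93277*1/((-1/10654 - 6838)*((-89)**2 + (3*78 + 62))) = -93277*(-10654/(72852053*(7921 + (234 + 62)))) = -93277*(-10654/(72852053*(7921 + 296))) = -93277/(8217*(-72852053/10654)) = -93277/(-598625319501/10654) = -93277*(-10654/598625319501) = 993773158/598625319501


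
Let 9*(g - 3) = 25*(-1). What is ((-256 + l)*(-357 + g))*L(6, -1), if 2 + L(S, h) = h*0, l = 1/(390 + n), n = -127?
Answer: -432373994/2367 ≈ -1.8267e+5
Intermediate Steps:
l = 1/263 (l = 1/(390 - 127) = 1/263 ≈ 0.0038023)
g = 2/9 (g = 3 + (25*(-1))/9 = 3 + (⅑)*(-25) = 3 - 25/9 = 2/9 ≈ 0.22222)
L(S, h) = -2 (L(S, h) = -2 + h*0 = -2 + 0 = -2)
((-256 + l)*(-357 + g))*L(6, -1) = ((-256 + 1/263)*(-357 + 2/9))*(-2) = -67327/263*(-3211/9)*(-2) = (216186997/2367)*(-2) = -432373994/2367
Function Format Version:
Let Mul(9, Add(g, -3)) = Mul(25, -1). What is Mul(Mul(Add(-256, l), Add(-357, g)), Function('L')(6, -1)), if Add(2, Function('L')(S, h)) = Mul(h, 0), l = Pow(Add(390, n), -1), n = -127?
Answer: Rational(-432373994, 2367) ≈ -1.8267e+5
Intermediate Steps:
l = Rational(1, 263) (l = Pow(Add(390, -127), -1) = Pow(263, -1) = Rational(1, 263) ≈ 0.0038023)
g = Rational(2, 9) (g = Add(3, Mul(Rational(1, 9), Mul(25, -1))) = Add(3, Mul(Rational(1, 9), -25)) = Add(3, Rational(-25, 9)) = Rational(2, 9) ≈ 0.22222)
Function('L')(S, h) = -2 (Function('L')(S, h) = Add(-2, Mul(h, 0)) = Add(-2, 0) = -2)
Mul(Mul(Add(-256, l), Add(-357, g)), Function('L')(6, -1)) = Mul(Mul(Add(-256, Rational(1, 263)), Add(-357, Rational(2, 9))), -2) = Mul(Mul(Rational(-67327, 263), Rational(-3211, 9)), -2) = Mul(Rational(216186997, 2367), -2) = Rational(-432373994, 2367)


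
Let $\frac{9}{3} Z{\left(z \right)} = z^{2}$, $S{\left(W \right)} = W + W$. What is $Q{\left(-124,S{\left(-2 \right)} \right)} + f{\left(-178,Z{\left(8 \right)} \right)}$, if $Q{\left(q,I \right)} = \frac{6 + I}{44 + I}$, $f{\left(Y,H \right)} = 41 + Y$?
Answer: $- \frac{2739}{20} \approx -136.95$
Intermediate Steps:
$S{\left(W \right)} = 2 W$
$Z{\left(z \right)} = \frac{z^{2}}{3}$
$Q{\left(q,I \right)} = \frac{6 + I}{44 + I}$
$Q{\left(-124,S{\left(-2 \right)} \right)} + f{\left(-178,Z{\left(8 \right)} \right)} = \frac{6 + 2 \left(-2\right)}{44 + 2 \left(-2\right)} + \left(41 - 178\right) = \frac{6 - 4}{44 - 4} - 137 = \frac{1}{40} \cdot 2 - 137 = \frac{1}{20} - 137 = - \frac{2739}{20}$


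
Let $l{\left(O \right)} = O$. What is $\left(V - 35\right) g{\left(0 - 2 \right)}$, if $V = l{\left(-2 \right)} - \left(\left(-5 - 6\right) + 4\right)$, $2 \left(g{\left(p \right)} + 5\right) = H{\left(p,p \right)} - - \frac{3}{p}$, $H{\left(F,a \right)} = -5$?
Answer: $\frac{495}{2} \approx 247.5$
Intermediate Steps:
$g{\left(p \right)} = - \frac{15}{2} + \frac{3}{2 p}$ ($g{\left(p \right)} = -5 + \frac{-5 - - \frac{3}{p}}{2} = -5 + \frac{-5 + \frac{3}{p}}{2} = -5 - \left(\frac{5}{2} - \frac{3}{2 p}\right) = - \frac{15}{2} + \frac{3}{2 p}$)
$V = 5$ ($V = -2 - \left(\left(-5 - 6\right) + 4\right) = -2 - \left(-11 + 4\right) = -2 - -7 = -2 + 7 = 5$)
$\left(V - 35\right) g{\left(0 - 2 \right)} = \left(5 - 35\right) \frac{3 \left(1 - 5 \left(0 - 2\right)\right)}{2 \left(0 - 2\right)} = - 30 \frac{3 \left(1 - -10\right)}{2 \left(-2\right)} = - 30 \cdot \frac{3}{2} \left(- \frac{1}{2}\right) \left(1 + 10\right) = - 30 \cdot \frac{3}{2} \left(- \frac{1}{2}\right) 11 = \left(-30\right) \left(- \frac{33}{4}\right) = \frac{495}{2}$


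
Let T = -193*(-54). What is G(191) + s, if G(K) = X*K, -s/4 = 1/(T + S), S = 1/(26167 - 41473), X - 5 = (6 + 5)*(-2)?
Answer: -517958679581/159519131 ≈ -3247.0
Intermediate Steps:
X = -17 (X = 5 + (6 + 5)*(-2) = 5 + 11*(-2) = 5 - 22 = -17)
T = 10422
S = -1/15306 (S = 1/(-15306) = -1/15306 ≈ -6.5334e-5)
s = -61224/159519131 (s = -4/(10422 - 1/15306) = -4/159519131/15306 = -4*15306/159519131 = -61224/159519131 ≈ -0.00038380)
G(K) = -17*K
G(191) + s = -17*191 - 61224/159519131 = -3247 - 61224/159519131 = -517958679581/159519131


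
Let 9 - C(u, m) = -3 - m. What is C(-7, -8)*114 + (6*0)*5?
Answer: 456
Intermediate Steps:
C(u, m) = 12 + m (C(u, m) = 9 - (-3 - m) = 9 + (3 + m) = 12 + m)
C(-7, -8)*114 + (6*0)*5 = (12 - 8)*114 + (6*0)*5 = 4*114 + 0*5 = 456 + 0 = 456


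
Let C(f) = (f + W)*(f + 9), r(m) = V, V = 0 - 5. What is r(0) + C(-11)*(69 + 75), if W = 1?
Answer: 2875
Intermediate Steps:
V = -5
r(m) = -5
C(f) = (1 + f)*(9 + f) (C(f) = (f + 1)*(f + 9) = (1 + f)*(9 + f))
r(0) + C(-11)*(69 + 75) = -5 + (9 + (-11)² + 10*(-11))*(69 + 75) = -5 + (9 + 121 - 110)*144 = -5 + 20*144 = -5 + 2880 = 2875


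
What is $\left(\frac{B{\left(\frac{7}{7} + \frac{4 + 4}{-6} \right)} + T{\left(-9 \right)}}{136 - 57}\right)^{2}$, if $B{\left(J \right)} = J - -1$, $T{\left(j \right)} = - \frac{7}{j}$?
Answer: $\frac{169}{505521} \approx 0.00033431$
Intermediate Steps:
$B{\left(J \right)} = 1 + J$ ($B{\left(J \right)} = J + 1 = 1 + J$)
$\left(\frac{B{\left(\frac{7}{7} + \frac{4 + 4}{-6} \right)} + T{\left(-9 \right)}}{136 - 57}\right)^{2} = \left(\frac{\left(1 + \left(\frac{7}{7} + \frac{4 + 4}{-6}\right)\right) - \frac{7}{-9}}{136 - 57}\right)^{2} = \left(\frac{\left(1 + \left(7 \cdot \frac{1}{7} + 8 \left(- \frac{1}{6}\right)\right)\right) - - \frac{7}{9}}{79}\right)^{2} = \left(\left(\left(1 + \left(1 - \frac{4}{3}\right)\right) + \frac{7}{9}\right) \frac{1}{79}\right)^{2} = \left(\left(\left(1 - \frac{1}{3}\right) + \frac{7}{9}\right) \frac{1}{79}\right)^{2} = \left(\left(\frac{2}{3} + \frac{7}{9}\right) \frac{1}{79}\right)^{2} = \left(\frac{13}{9} \cdot \frac{1}{79}\right)^{2} = \left(\frac{13}{711}\right)^{2} = \frac{169}{505521}$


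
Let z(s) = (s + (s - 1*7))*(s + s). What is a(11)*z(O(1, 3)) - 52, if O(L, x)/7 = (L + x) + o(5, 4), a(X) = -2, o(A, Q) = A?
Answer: -30040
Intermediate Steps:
O(L, x) = 35 + 7*L + 7*x (O(L, x) = 7*((L + x) + 5) = 7*(5 + L + x) = 35 + 7*L + 7*x)
z(s) = 2*s*(-7 + 2*s) (z(s) = (s + (s - 7))*(2*s) = (s + (-7 + s))*(2*s) = (-7 + 2*s)*(2*s) = 2*s*(-7 + 2*s))
a(11)*z(O(1, 3)) - 52 = -4*(35 + 7*1 + 7*3)*(-7 + 2*(35 + 7*1 + 7*3)) - 52 = -4*(35 + 7 + 21)*(-7 + 2*(35 + 7 + 21)) - 52 = -4*63*(-7 + 2*63) - 52 = -4*63*(-7 + 126) - 52 = -4*63*119 - 52 = -2*14994 - 52 = -29988 - 52 = -30040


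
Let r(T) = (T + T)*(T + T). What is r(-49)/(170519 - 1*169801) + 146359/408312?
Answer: 2013257105/146584008 ≈ 13.734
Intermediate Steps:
r(T) = 4*T**2 (r(T) = (2*T)*(2*T) = 4*T**2)
r(-49)/(170519 - 1*169801) + 146359/408312 = (4*(-49)**2)/(170519 - 1*169801) + 146359/408312 = (4*2401)/(170519 - 169801) + 146359*(1/408312) = 9604/718 + 146359/408312 = 9604*(1/718) + 146359/408312 = 4802/359 + 146359/408312 = 2013257105/146584008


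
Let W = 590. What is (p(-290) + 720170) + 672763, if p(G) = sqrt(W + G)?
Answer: 1392933 + 10*sqrt(3) ≈ 1.3930e+6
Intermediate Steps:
p(G) = sqrt(590 + G)
(p(-290) + 720170) + 672763 = (sqrt(590 - 290) + 720170) + 672763 = (sqrt(300) + 720170) + 672763 = (10*sqrt(3) + 720170) + 672763 = (720170 + 10*sqrt(3)) + 672763 = 1392933 + 10*sqrt(3)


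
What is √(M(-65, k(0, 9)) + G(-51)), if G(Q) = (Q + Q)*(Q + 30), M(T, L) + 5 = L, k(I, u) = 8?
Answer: √2145 ≈ 46.314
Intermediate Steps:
M(T, L) = -5 + L
G(Q) = 2*Q*(30 + Q) (G(Q) = (2*Q)*(30 + Q) = 2*Q*(30 + Q))
√(M(-65, k(0, 9)) + G(-51)) = √((-5 + 8) + 2*(-51)*(30 - 51)) = √(3 + 2*(-51)*(-21)) = √(3 + 2142) = √2145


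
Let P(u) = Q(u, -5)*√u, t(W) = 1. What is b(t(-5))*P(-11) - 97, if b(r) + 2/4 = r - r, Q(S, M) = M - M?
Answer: -97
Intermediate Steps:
Q(S, M) = 0
b(r) = -½ (b(r) = -½ + (r - r) = -½ + 0 = -½)
P(u) = 0 (P(u) = 0*√u = 0)
b(t(-5))*P(-11) - 97 = -½*0 - 97 = 0 - 97 = -97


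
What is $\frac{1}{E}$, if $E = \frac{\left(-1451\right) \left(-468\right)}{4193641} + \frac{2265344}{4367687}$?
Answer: $\frac{18316511278367}{12465995953220} \approx 1.4693$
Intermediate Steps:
$E = \frac{12465995953220}{18316511278367}$ ($E = 679068 \cdot \frac{1}{4193641} + 2265344 \cdot \frac{1}{4367687} = \frac{679068}{4193641} + \frac{2265344}{4367687} = \frac{12465995953220}{18316511278367} \approx 0.68059$)
$\frac{1}{E} = \frac{1}{\frac{12465995953220}{18316511278367}} = \frac{18316511278367}{12465995953220}$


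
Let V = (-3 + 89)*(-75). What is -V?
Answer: 6450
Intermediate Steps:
V = -6450 (V = 86*(-75) = -6450)
-V = -1*(-6450) = 6450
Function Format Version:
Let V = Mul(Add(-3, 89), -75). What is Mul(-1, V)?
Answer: 6450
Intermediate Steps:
V = -6450 (V = Mul(86, -75) = -6450)
Mul(-1, V) = Mul(-1, -6450) = 6450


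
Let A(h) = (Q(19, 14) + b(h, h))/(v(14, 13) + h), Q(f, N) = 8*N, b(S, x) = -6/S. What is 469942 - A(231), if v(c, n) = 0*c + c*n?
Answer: 14944616920/31801 ≈ 4.6994e+5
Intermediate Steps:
v(c, n) = c*n (v(c, n) = 0 + c*n = c*n)
A(h) = (112 - 6/h)/(182 + h) (A(h) = (8*14 - 6/h)/(14*13 + h) = (112 - 6/h)/(182 + h))
469942 - A(231) = 469942 - 2*(-3 + 56*231)/(231*(182 + 231)) = 469942 - 2*(-3 + 12936)/(231*413) = 469942 - 2*12933/(231*413) = 469942 - 1*8622/31801 = 469942 - 8622/31801 = 14944616920/31801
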